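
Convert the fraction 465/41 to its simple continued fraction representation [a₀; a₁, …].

[11; 2, 1, 13]

Repeatedly divide and take the remainder:
465 = 11·41 + 14, so a_0 = 11
41 = 2·14 + 13, so a_1 = 2
14 = 1·13 + 1, so a_2 = 1
13 = 13·1 + 0, so a_3 = 13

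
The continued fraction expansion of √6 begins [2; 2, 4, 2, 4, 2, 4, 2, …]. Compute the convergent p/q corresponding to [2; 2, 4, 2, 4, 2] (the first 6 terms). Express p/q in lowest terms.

485/198

Use the convergent recurrence hₖ = aₖ·hₖ₋₁ + hₖ₋₂ (and likewise for the denominators kₖ):
a_0 = 2: 2/1
a_1 = 2: 5/2
a_2 = 4: 22/9
a_3 = 2: 49/20
a_4 = 4: 218/89
a_5 = 2: 485/198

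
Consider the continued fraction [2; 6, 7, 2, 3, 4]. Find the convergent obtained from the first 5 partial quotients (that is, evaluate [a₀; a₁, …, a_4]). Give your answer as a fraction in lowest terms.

690/319

a_0 = 2: 2/1
a_1 = 6: 13/6
a_2 = 7: 93/43
a_3 = 2: 199/92
a_4 = 3: 690/319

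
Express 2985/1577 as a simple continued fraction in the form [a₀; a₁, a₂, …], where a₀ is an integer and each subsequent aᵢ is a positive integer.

[1; 1, 8, 3, 56]

2985 = 1·1577 + 1408, so a_0 = 1
1577 = 1·1408 + 169, so a_1 = 1
1408 = 8·169 + 56, so a_2 = 8
169 = 3·56 + 1, so a_3 = 3
56 = 56·1 + 0, so a_4 = 56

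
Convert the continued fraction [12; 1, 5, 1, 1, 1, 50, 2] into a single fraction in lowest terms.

Start with 2.
50 + 1/(2/1) = 50 + 1/2 = 101/2
1 + 1/(101/2) = 1 + 2/101 = 103/101
1 + 1/(103/101) = 1 + 101/103 = 204/103
1 + 1/(204/103) = 1 + 103/204 = 307/204
5 + 1/(307/204) = 5 + 204/307 = 1739/307
1 + 1/(1739/307) = 1 + 307/1739 = 2046/1739
12 + 1/(2046/1739) = 12 + 1739/2046 = 26291/2046

26291/2046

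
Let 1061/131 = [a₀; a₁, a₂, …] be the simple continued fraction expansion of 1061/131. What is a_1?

10

Repeatedly divide and take the remainder:
1061 = 8·131 + 13, so a_0 = 8
131 = 10·13 + 1, so a_1 = 10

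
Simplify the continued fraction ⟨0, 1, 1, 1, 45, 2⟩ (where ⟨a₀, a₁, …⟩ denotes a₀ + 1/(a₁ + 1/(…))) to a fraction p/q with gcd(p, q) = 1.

184/277

Collapse the nested fraction from the inside out:
Start with 2.
45 + 1/(2/1) = 45 + 1/2 = 91/2
1 + 1/(91/2) = 1 + 2/91 = 93/91
1 + 1/(93/91) = 1 + 91/93 = 184/93
1 + 1/(184/93) = 1 + 93/184 = 277/184
0 + 1/(277/184) = 0 + 184/277 = 184/277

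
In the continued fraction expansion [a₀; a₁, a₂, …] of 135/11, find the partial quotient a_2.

135 = 12·11 + 3, so a_0 = 12
11 = 3·3 + 2, so a_1 = 3
3 = 1·2 + 1, so a_2 = 1

1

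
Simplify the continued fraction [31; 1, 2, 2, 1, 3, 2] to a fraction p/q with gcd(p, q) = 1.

2663/84

Work from the innermost term outward:
Start with 2.
3 + 1/(2/1) = 3 + 1/2 = 7/2
1 + 1/(7/2) = 1 + 2/7 = 9/7
2 + 1/(9/7) = 2 + 7/9 = 25/9
2 + 1/(25/9) = 2 + 9/25 = 59/25
1 + 1/(59/25) = 1 + 25/59 = 84/59
31 + 1/(84/59) = 31 + 59/84 = 2663/84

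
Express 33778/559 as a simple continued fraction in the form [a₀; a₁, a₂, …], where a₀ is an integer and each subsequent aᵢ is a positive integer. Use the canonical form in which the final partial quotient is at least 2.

33778 ÷ 559 → quotient 60, remainder 238
559 ÷ 238 → quotient 2, remainder 83
238 ÷ 83 → quotient 2, remainder 72
83 ÷ 72 → quotient 1, remainder 11
72 ÷ 11 → quotient 6, remainder 6
11 ÷ 6 → quotient 1, remainder 5
6 ÷ 5 → quotient 1, remainder 1
5 ÷ 1 → quotient 5, remainder 0

[60; 2, 2, 1, 6, 1, 1, 5]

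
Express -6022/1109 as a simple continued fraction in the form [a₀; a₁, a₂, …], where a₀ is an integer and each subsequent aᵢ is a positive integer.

-6022 ÷ 1109 → quotient -6, remainder 632
1109 ÷ 632 → quotient 1, remainder 477
632 ÷ 477 → quotient 1, remainder 155
477 ÷ 155 → quotient 3, remainder 12
155 ÷ 12 → quotient 12, remainder 11
12 ÷ 11 → quotient 1, remainder 1
11 ÷ 1 → quotient 11, remainder 0

[-6; 1, 1, 3, 12, 1, 11]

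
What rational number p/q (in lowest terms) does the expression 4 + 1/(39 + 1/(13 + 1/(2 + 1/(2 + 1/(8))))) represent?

88559/21999

a_0 = 4: 4/1
a_1 = 39: 157/39
a_2 = 13: 2045/508
a_3 = 2: 4247/1055
a_4 = 2: 10539/2618
a_5 = 8: 88559/21999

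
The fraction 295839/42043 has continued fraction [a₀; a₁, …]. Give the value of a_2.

2

295839 ÷ 42043 → quotient 7, remainder 1538
42043 ÷ 1538 → quotient 27, remainder 517
1538 ÷ 517 → quotient 2, remainder 504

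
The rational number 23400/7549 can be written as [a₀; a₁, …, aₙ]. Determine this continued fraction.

23400 = 3·7549 + 753, so a_0 = 3
7549 = 10·753 + 19, so a_1 = 10
753 = 39·19 + 12, so a_2 = 39
19 = 1·12 + 7, so a_3 = 1
12 = 1·7 + 5, so a_4 = 1
7 = 1·5 + 2, so a_5 = 1
5 = 2·2 + 1, so a_6 = 2
2 = 2·1 + 0, so a_7 = 2

[3; 10, 39, 1, 1, 1, 2, 2]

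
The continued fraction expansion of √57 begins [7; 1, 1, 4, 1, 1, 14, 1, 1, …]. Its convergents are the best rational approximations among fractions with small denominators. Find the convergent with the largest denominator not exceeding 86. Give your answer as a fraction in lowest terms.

List convergents until the denominator exceeds the bound:
a_0 = 7: 7/1  (≤ bound)
a_1 = 1: 8/1  (≤ bound)
a_2 = 1: 15/2  (≤ bound)
a_3 = 4: 68/9  (≤ bound)
a_4 = 1: 83/11  (≤ bound)
a_5 = 1: 151/20  (≤ bound)
a_6 = 14: 2197/291  (> 86, stop)

151/20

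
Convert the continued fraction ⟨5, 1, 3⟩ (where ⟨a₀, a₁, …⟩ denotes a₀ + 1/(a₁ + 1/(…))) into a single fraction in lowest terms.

23/4

a_0 = 5: 5/1
a_1 = 1: 6/1
a_2 = 3: 23/4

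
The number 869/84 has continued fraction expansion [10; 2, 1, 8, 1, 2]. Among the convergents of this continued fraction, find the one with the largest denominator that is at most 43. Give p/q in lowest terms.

300/29

a_0 = 10: 10/1  (≤ bound)
a_1 = 2: 21/2  (≤ bound)
a_2 = 1: 31/3  (≤ bound)
a_3 = 8: 269/26  (≤ bound)
a_4 = 1: 300/29  (≤ bound)
a_5 = 2: 869/84  (> 43, stop)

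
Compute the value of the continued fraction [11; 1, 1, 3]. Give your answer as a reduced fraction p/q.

81/7

a_0 = 11: 11/1
a_1 = 1: 12/1
a_2 = 1: 23/2
a_3 = 3: 81/7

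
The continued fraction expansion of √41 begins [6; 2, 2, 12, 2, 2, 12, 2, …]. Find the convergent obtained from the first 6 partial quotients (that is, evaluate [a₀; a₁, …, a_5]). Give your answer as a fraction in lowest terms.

a_0 = 6: 6/1
a_1 = 2: 13/2
a_2 = 2: 32/5
a_3 = 12: 397/62
a_4 = 2: 826/129
a_5 = 2: 2049/320

2049/320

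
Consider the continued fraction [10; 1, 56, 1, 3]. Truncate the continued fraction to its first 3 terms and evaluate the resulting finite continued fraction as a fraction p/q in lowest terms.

Start with 56.
1 + 1/(56/1) = 1 + 1/56 = 57/56
10 + 1/(57/56) = 10 + 56/57 = 626/57

626/57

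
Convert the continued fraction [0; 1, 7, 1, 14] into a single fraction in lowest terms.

a_0 = 0: 0/1
a_1 = 1: 1/1
a_2 = 7: 7/8
a_3 = 1: 8/9
a_4 = 14: 119/134

119/134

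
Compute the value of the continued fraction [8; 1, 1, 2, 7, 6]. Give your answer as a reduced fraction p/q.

a_0 = 8: 8/1
a_1 = 1: 9/1
a_2 = 1: 17/2
a_3 = 2: 43/5
a_4 = 7: 318/37
a_5 = 6: 1951/227

1951/227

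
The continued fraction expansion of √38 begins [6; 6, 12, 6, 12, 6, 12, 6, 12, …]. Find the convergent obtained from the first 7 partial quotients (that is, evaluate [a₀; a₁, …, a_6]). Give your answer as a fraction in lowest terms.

Use the convergent recurrence hₖ = aₖ·hₖ₋₁ + hₖ₋₂ (and likewise for the denominators kₖ):
a_0 = 6: 6/1
a_1 = 6: 37/6
a_2 = 12: 450/73
a_3 = 6: 2737/444
a_4 = 12: 33294/5401
a_5 = 6: 202501/32850
a_6 = 12: 2463306/399601

2463306/399601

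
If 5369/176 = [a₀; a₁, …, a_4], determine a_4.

2

5369 = 30·176 + 89, so a_0 = 30
176 = 1·89 + 87, so a_1 = 1
89 = 1·87 + 2, so a_2 = 1
87 = 43·2 + 1, so a_3 = 43
2 = 2·1 + 0, so a_4 = 2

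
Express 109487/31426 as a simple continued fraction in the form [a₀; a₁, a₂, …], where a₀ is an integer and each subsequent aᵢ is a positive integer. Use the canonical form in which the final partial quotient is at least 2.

[3; 2, 15, 11, 3, 14, 2]

109487 = 3·31426 + 15209, so a_0 = 3
31426 = 2·15209 + 1008, so a_1 = 2
15209 = 15·1008 + 89, so a_2 = 15
1008 = 11·89 + 29, so a_3 = 11
89 = 3·29 + 2, so a_4 = 3
29 = 14·2 + 1, so a_5 = 14
2 = 2·1 + 0, so a_6 = 2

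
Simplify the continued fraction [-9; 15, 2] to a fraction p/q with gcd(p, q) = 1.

Starting at the tail and folding back:
Start with 2.
15 + 1/(2/1) = 15 + 1/2 = 31/2
-9 + 1/(31/2) = -9 + 2/31 = -277/31

-277/31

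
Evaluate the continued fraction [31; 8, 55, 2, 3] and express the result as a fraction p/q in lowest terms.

Start with 3.
2 + 1/(3/1) = 2 + 1/3 = 7/3
55 + 1/(7/3) = 55 + 3/7 = 388/7
8 + 1/(388/7) = 8 + 7/388 = 3111/388
31 + 1/(3111/388) = 31 + 388/3111 = 96829/3111

96829/3111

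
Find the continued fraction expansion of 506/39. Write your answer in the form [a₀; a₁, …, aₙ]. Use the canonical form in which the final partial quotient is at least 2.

[12; 1, 38]

Repeatedly divide and take the remainder:
506 = 12·39 + 38, so a_0 = 12
39 = 1·38 + 1, so a_1 = 1
38 = 38·1 + 0, so a_2 = 38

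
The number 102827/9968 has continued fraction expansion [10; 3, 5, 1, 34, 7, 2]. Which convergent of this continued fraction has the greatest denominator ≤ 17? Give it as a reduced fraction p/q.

a_0 = 10: 10/1  (≤ bound)
a_1 = 3: 31/3  (≤ bound)
a_2 = 5: 165/16  (≤ bound)
a_3 = 1: 196/19  (> 17, stop)

165/16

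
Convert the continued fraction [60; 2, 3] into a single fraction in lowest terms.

a_0 = 60: 60/1
a_1 = 2: 121/2
a_2 = 3: 423/7

423/7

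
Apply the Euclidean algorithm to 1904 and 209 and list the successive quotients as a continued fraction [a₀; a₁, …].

⌊1904/209⌋ = 9, remainder 23
⌊209/23⌋ = 9, remainder 2
⌊23/2⌋ = 11, remainder 1
⌊2/1⌋ = 2, remainder 0

[9; 9, 11, 2]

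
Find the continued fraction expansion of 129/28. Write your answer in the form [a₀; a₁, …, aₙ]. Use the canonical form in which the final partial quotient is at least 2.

Apply division with remainder until the remainder is 0:
129 ÷ 28 → quotient 4, remainder 17
28 ÷ 17 → quotient 1, remainder 11
17 ÷ 11 → quotient 1, remainder 6
11 ÷ 6 → quotient 1, remainder 5
6 ÷ 5 → quotient 1, remainder 1
5 ÷ 1 → quotient 5, remainder 0

[4; 1, 1, 1, 1, 5]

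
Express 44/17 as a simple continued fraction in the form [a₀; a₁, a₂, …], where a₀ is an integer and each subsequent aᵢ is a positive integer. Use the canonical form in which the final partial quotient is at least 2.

[2; 1, 1, 2, 3]

44 ÷ 17 → quotient 2, remainder 10
17 ÷ 10 → quotient 1, remainder 7
10 ÷ 7 → quotient 1, remainder 3
7 ÷ 3 → quotient 2, remainder 1
3 ÷ 1 → quotient 3, remainder 0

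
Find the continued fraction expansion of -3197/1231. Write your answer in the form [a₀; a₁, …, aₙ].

[-3; 2, 2, 13, 3, 1, 1, 2]

-3197 = -3·1231 + 496, so a_0 = -3
1231 = 2·496 + 239, so a_1 = 2
496 = 2·239 + 18, so a_2 = 2
239 = 13·18 + 5, so a_3 = 13
18 = 3·5 + 3, so a_4 = 3
5 = 1·3 + 2, so a_5 = 1
3 = 1·2 + 1, so a_6 = 1
2 = 2·1 + 0, so a_7 = 2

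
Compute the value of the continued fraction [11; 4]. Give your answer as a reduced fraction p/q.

Compute successive convergents:
a_0 = 11: 11/1
a_1 = 4: 45/4

45/4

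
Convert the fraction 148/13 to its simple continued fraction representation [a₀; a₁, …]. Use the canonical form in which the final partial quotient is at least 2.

Repeatedly divide and take the remainder:
⌊148/13⌋ = 11, remainder 5
⌊13/5⌋ = 2, remainder 3
⌊5/3⌋ = 1, remainder 2
⌊3/2⌋ = 1, remainder 1
⌊2/1⌋ = 2, remainder 0

[11; 2, 1, 1, 2]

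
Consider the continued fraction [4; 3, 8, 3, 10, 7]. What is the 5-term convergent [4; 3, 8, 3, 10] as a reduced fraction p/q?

a_0 = 4: 4/1
a_1 = 3: 13/3
a_2 = 8: 108/25
a_3 = 3: 337/78
a_4 = 10: 3478/805

3478/805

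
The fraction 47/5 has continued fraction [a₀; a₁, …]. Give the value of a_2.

Apply division with remainder until the remainder is 0:
⌊47/5⌋ = 9, remainder 2
⌊5/2⌋ = 2, remainder 1
⌊2/1⌋ = 2, remainder 0

2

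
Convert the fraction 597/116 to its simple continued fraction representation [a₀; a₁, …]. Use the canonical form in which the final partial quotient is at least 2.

597 = 5·116 + 17, so a_0 = 5
116 = 6·17 + 14, so a_1 = 6
17 = 1·14 + 3, so a_2 = 1
14 = 4·3 + 2, so a_3 = 4
3 = 1·2 + 1, so a_4 = 1
2 = 2·1 + 0, so a_5 = 2

[5; 6, 1, 4, 1, 2]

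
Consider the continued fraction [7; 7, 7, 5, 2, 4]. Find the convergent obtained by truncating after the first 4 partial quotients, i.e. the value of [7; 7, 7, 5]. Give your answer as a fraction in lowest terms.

Collapse the nested fraction from the inside out:
Start with 5.
7 + 1/(5/1) = 7 + 1/5 = 36/5
7 + 1/(36/5) = 7 + 5/36 = 257/36
7 + 1/(257/36) = 7 + 36/257 = 1835/257

1835/257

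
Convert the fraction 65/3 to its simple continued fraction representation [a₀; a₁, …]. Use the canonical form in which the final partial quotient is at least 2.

[21; 1, 2]

65 = 21·3 + 2, so a_0 = 21
3 = 1·2 + 1, so a_1 = 1
2 = 2·1 + 0, so a_2 = 2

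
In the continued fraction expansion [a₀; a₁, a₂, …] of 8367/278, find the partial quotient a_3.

Run the Euclidean algorithm, recording each quotient:
⌊8367/278⌋ = 30, remainder 27
⌊278/27⌋ = 10, remainder 8
⌊27/8⌋ = 3, remainder 3
⌊8/3⌋ = 2, remainder 2

2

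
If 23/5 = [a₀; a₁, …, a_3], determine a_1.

1

Run the Euclidean algorithm, recording each quotient:
23 = 4·5 + 3, so a_0 = 4
5 = 1·3 + 2, so a_1 = 1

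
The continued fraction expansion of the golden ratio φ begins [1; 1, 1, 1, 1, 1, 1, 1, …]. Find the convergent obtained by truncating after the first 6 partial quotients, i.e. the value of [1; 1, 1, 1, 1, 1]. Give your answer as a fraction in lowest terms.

13/8

a_0 = 1: 1/1
a_1 = 1: 2/1
a_2 = 1: 3/2
a_3 = 1: 5/3
a_4 = 1: 8/5
a_5 = 1: 13/8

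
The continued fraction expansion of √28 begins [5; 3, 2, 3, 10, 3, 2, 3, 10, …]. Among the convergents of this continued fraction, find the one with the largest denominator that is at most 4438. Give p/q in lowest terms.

List convergents until the denominator exceeds the bound:
a_0 = 5: 5/1  (≤ bound)
a_1 = 3: 16/3  (≤ bound)
a_2 = 2: 37/7  (≤ bound)
a_3 = 3: 127/24  (≤ bound)
a_4 = 10: 1307/247  (≤ bound)
a_5 = 3: 4048/765  (≤ bound)
a_6 = 2: 9403/1777  (≤ bound)
a_7 = 3: 32257/6096  (> 4438, stop)

9403/1777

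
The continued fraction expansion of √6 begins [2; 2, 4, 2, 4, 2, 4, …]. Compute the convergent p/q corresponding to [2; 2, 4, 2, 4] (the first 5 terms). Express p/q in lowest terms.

218/89

Use the convergent recurrence hₖ = aₖ·hₖ₋₁ + hₖ₋₂ (and likewise for the denominators kₖ):
a_0 = 2: 2/1
a_1 = 2: 5/2
a_2 = 4: 22/9
a_3 = 2: 49/20
a_4 = 4: 218/89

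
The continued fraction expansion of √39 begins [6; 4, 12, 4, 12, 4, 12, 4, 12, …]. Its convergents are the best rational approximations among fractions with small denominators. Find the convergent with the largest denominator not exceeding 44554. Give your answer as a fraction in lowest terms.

62425/9996

a_0 = 6: 6/1  (≤ bound)
a_1 = 4: 25/4  (≤ bound)
a_2 = 12: 306/49  (≤ bound)
a_3 = 4: 1249/200  (≤ bound)
a_4 = 12: 15294/2449  (≤ bound)
a_5 = 4: 62425/9996  (≤ bound)
a_6 = 12: 764394/122401  (> 44554, stop)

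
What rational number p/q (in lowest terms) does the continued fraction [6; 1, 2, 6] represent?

127/19

Use the convergent recurrence hₖ = aₖ·hₖ₋₁ + hₖ₋₂ (and likewise for the denominators kₖ):
a_0 = 6: 6/1
a_1 = 1: 7/1
a_2 = 2: 20/3
a_3 = 6: 127/19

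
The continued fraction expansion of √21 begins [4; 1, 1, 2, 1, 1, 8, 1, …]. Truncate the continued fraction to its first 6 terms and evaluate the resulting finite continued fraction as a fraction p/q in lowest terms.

Start with 1.
1 + 1/(1/1) = 1 + 1/1 = 2/1
2 + 1/(2/1) = 2 + 1/2 = 5/2
1 + 1/(5/2) = 1 + 2/5 = 7/5
1 + 1/(7/5) = 1 + 5/7 = 12/7
4 + 1/(12/7) = 4 + 7/12 = 55/12

55/12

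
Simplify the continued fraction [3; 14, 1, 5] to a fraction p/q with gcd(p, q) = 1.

273/89

a_0 = 3: 3/1
a_1 = 14: 43/14
a_2 = 1: 46/15
a_3 = 5: 273/89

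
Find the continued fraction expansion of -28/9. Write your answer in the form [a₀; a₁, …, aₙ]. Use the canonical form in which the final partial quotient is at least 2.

[-4; 1, 8]

Repeatedly divide and take the remainder:
-28 = -4·9 + 8, so a_0 = -4
9 = 1·8 + 1, so a_1 = 1
8 = 8·1 + 0, so a_2 = 8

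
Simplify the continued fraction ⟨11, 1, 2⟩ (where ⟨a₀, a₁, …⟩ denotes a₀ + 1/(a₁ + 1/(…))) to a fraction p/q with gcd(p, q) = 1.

Use the convergent recurrence hₖ = aₖ·hₖ₋₁ + hₖ₋₂ (and likewise for the denominators kₖ):
a_0 = 11: 11/1
a_1 = 1: 12/1
a_2 = 2: 35/3

35/3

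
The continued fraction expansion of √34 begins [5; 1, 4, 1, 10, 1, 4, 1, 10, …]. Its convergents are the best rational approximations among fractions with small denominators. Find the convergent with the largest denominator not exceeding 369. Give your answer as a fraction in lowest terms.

2035/349

a_0 = 5: 5/1  (≤ bound)
a_1 = 1: 6/1  (≤ bound)
a_2 = 4: 29/5  (≤ bound)
a_3 = 1: 35/6  (≤ bound)
a_4 = 10: 379/65  (≤ bound)
a_5 = 1: 414/71  (≤ bound)
a_6 = 4: 2035/349  (≤ bound)
a_7 = 1: 2449/420  (> 369, stop)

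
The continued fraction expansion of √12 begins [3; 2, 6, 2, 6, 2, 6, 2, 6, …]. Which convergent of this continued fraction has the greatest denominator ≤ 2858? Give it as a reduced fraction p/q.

8733/2521

List convergents until the denominator exceeds the bound:
a_0 = 3: 3/1  (≤ bound)
a_1 = 2: 7/2  (≤ bound)
a_2 = 6: 45/13  (≤ bound)
a_3 = 2: 97/28  (≤ bound)
a_4 = 6: 627/181  (≤ bound)
a_5 = 2: 1351/390  (≤ bound)
a_6 = 6: 8733/2521  (≤ bound)
a_7 = 2: 18817/5432  (> 2858, stop)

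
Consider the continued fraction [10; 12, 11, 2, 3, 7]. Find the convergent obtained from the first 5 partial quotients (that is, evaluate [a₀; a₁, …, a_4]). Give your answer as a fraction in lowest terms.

9750/967

Start with 3.
2 + 1/(3/1) = 2 + 1/3 = 7/3
11 + 1/(7/3) = 11 + 3/7 = 80/7
12 + 1/(80/7) = 12 + 7/80 = 967/80
10 + 1/(967/80) = 10 + 80/967 = 9750/967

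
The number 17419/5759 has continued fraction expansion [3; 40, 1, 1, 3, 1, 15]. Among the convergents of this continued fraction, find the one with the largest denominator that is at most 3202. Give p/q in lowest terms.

a_0 = 3: 3/1  (≤ bound)
a_1 = 40: 121/40  (≤ bound)
a_2 = 1: 124/41  (≤ bound)
a_3 = 1: 245/81  (≤ bound)
a_4 = 3: 859/284  (≤ bound)
a_5 = 1: 1104/365  (≤ bound)
a_6 = 15: 17419/5759  (> 3202, stop)

1104/365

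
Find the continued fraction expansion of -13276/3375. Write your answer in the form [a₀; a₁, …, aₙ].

⌊-13276/3375⌋ = -4, remainder 224
⌊3375/224⌋ = 15, remainder 15
⌊224/15⌋ = 14, remainder 14
⌊15/14⌋ = 1, remainder 1
⌊14/1⌋ = 14, remainder 0

[-4; 15, 14, 1, 14]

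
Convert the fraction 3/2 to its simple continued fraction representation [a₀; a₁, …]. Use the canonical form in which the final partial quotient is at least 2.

3 = 1·2 + 1, so a_0 = 1
2 = 2·1 + 0, so a_1 = 2

[1; 2]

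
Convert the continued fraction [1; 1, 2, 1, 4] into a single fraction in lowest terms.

Start with 4.
1 + 1/(4/1) = 1 + 1/4 = 5/4
2 + 1/(5/4) = 2 + 4/5 = 14/5
1 + 1/(14/5) = 1 + 5/14 = 19/14
1 + 1/(19/14) = 1 + 14/19 = 33/19

33/19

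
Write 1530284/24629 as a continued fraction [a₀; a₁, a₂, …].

[62; 7, 2, 50, 1, 5, 2, 2]

1530284 = 62·24629 + 3286, so a_0 = 62
24629 = 7·3286 + 1627, so a_1 = 7
3286 = 2·1627 + 32, so a_2 = 2
1627 = 50·32 + 27, so a_3 = 50
32 = 1·27 + 5, so a_4 = 1
27 = 5·5 + 2, so a_5 = 5
5 = 2·2 + 1, so a_6 = 2
2 = 2·1 + 0, so a_7 = 2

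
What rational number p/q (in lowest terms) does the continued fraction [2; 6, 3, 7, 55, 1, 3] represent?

Compute successive convergents:
a_0 = 2: 2/1
a_1 = 6: 13/6
a_2 = 3: 41/19
a_3 = 7: 300/139
a_4 = 55: 16541/7664
a_5 = 1: 16841/7803
a_6 = 3: 67064/31073

67064/31073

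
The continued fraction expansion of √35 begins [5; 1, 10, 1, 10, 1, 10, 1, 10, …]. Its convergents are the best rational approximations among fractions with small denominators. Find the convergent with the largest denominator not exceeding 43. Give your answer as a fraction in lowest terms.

List convergents until the denominator exceeds the bound:
a_0 = 5: 5/1  (≤ bound)
a_1 = 1: 6/1  (≤ bound)
a_2 = 10: 65/11  (≤ bound)
a_3 = 1: 71/12  (≤ bound)
a_4 = 10: 775/131  (> 43, stop)

71/12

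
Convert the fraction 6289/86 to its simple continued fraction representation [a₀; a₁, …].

Apply division with remainder until the remainder is 0:
⌊6289/86⌋ = 73, remainder 11
⌊86/11⌋ = 7, remainder 9
⌊11/9⌋ = 1, remainder 2
⌊9/2⌋ = 4, remainder 1
⌊2/1⌋ = 2, remainder 0

[73; 7, 1, 4, 2]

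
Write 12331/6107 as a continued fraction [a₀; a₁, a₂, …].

[2; 52, 5, 11, 2]

⌊12331/6107⌋ = 2, remainder 117
⌊6107/117⌋ = 52, remainder 23
⌊117/23⌋ = 5, remainder 2
⌊23/2⌋ = 11, remainder 1
⌊2/1⌋ = 2, remainder 0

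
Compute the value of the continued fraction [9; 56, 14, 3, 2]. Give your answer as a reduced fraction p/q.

50563/5607

Start with 2.
3 + 1/(2/1) = 3 + 1/2 = 7/2
14 + 1/(7/2) = 14 + 2/7 = 100/7
56 + 1/(100/7) = 56 + 7/100 = 5607/100
9 + 1/(5607/100) = 9 + 100/5607 = 50563/5607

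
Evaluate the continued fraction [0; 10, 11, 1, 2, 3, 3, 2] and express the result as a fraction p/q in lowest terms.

Starting at the tail and folding back:
Start with 2.
3 + 1/(2/1) = 3 + 1/2 = 7/2
3 + 1/(7/2) = 3 + 2/7 = 23/7
2 + 1/(23/7) = 2 + 7/23 = 53/23
1 + 1/(53/23) = 1 + 23/53 = 76/53
11 + 1/(76/53) = 11 + 53/76 = 889/76
10 + 1/(889/76) = 10 + 76/889 = 8966/889
0 + 1/(8966/889) = 0 + 889/8966 = 889/8966

889/8966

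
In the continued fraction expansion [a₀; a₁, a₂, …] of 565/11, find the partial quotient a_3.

565 = 51·11 + 4, so a_0 = 51
11 = 2·4 + 3, so a_1 = 2
4 = 1·3 + 1, so a_2 = 1
3 = 3·1 + 0, so a_3 = 3

3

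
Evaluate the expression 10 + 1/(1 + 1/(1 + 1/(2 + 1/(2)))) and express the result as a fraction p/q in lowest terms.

Compute successive convergents:
a_0 = 10: 10/1
a_1 = 1: 11/1
a_2 = 1: 21/2
a_3 = 2: 53/5
a_4 = 2: 127/12

127/12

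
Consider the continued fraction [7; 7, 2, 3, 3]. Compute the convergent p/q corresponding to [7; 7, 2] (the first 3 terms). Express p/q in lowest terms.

Starting at the tail and folding back:
Start with 2.
7 + 1/(2/1) = 7 + 1/2 = 15/2
7 + 1/(15/2) = 7 + 2/15 = 107/15

107/15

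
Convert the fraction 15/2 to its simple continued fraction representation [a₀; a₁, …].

Apply division with remainder until the remainder is 0:
15 ÷ 2 → quotient 7, remainder 1
2 ÷ 1 → quotient 2, remainder 0

[7; 2]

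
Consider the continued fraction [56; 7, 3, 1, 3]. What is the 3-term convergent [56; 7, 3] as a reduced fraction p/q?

1235/22

a_0 = 56: 56/1
a_1 = 7: 393/7
a_2 = 3: 1235/22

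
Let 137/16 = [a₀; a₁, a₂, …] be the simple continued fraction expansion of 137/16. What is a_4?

⌊137/16⌋ = 8, remainder 9
⌊16/9⌋ = 1, remainder 7
⌊9/7⌋ = 1, remainder 2
⌊7/2⌋ = 3, remainder 1
⌊2/1⌋ = 2, remainder 0

2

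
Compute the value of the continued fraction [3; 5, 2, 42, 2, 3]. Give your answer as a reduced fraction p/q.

10507/3302

Start with 3.
2 + 1/(3/1) = 2 + 1/3 = 7/3
42 + 1/(7/3) = 42 + 3/7 = 297/7
2 + 1/(297/7) = 2 + 7/297 = 601/297
5 + 1/(601/297) = 5 + 297/601 = 3302/601
3 + 1/(3302/601) = 3 + 601/3302 = 10507/3302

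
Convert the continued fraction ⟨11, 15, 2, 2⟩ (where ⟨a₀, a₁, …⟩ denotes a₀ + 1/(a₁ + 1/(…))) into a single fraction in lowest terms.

852/77

Start with 2.
2 + 1/(2/1) = 2 + 1/2 = 5/2
15 + 1/(5/2) = 15 + 2/5 = 77/5
11 + 1/(77/5) = 11 + 5/77 = 852/77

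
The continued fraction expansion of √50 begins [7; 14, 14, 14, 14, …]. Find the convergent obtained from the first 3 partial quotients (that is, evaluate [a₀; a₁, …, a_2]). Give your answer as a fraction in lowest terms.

1393/197

Build up convergents one term at a time:
a_0 = 7: 7/1
a_1 = 14: 99/14
a_2 = 14: 1393/197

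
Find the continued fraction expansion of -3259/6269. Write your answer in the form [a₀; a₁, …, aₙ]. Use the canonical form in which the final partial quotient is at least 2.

Repeatedly divide and take the remainder:
-3259 = -1·6269 + 3010, so a_0 = -1
6269 = 2·3010 + 249, so a_1 = 2
3010 = 12·249 + 22, so a_2 = 12
249 = 11·22 + 7, so a_3 = 11
22 = 3·7 + 1, so a_4 = 3
7 = 7·1 + 0, so a_5 = 7

[-1; 2, 12, 11, 3, 7]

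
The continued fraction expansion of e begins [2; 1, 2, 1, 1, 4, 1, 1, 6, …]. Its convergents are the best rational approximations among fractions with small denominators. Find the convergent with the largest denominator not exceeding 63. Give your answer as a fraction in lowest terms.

List convergents until the denominator exceeds the bound:
a_0 = 2: 2/1  (≤ bound)
a_1 = 1: 3/1  (≤ bound)
a_2 = 2: 8/3  (≤ bound)
a_3 = 1: 11/4  (≤ bound)
a_4 = 1: 19/7  (≤ bound)
a_5 = 4: 87/32  (≤ bound)
a_6 = 1: 106/39  (≤ bound)
a_7 = 1: 193/71  (> 63, stop)

106/39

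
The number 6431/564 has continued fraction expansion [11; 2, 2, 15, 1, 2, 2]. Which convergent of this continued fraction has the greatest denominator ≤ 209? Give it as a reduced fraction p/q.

935/82

List convergents until the denominator exceeds the bound:
a_0 = 11: 11/1  (≤ bound)
a_1 = 2: 23/2  (≤ bound)
a_2 = 2: 57/5  (≤ bound)
a_3 = 15: 878/77  (≤ bound)
a_4 = 1: 935/82  (≤ bound)
a_5 = 2: 2748/241  (> 209, stop)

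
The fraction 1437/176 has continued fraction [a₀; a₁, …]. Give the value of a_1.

6

1437 = 8·176 + 29, so a_0 = 8
176 = 6·29 + 2, so a_1 = 6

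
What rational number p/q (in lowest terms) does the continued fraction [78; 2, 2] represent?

Build up convergents one term at a time:
a_0 = 78: 78/1
a_1 = 2: 157/2
a_2 = 2: 392/5

392/5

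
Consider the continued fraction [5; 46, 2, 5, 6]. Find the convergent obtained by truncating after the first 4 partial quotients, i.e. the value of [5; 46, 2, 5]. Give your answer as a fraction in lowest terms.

2566/511

Collapse the nested fraction from the inside out:
Start with 5.
2 + 1/(5/1) = 2 + 1/5 = 11/5
46 + 1/(11/5) = 46 + 5/11 = 511/11
5 + 1/(511/11) = 5 + 11/511 = 2566/511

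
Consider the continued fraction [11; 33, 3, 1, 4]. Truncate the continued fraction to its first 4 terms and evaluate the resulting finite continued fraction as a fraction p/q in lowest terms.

1467/133

Compute successive convergents:
a_0 = 11: 11/1
a_1 = 33: 364/33
a_2 = 3: 1103/100
a_3 = 1: 1467/133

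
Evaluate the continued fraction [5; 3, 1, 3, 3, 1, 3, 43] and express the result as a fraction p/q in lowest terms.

a_0 = 5: 5/1
a_1 = 3: 16/3
a_2 = 1: 21/4
a_3 = 3: 79/15
a_4 = 3: 258/49
a_5 = 1: 337/64
a_6 = 3: 1269/241
a_7 = 43: 54904/10427

54904/10427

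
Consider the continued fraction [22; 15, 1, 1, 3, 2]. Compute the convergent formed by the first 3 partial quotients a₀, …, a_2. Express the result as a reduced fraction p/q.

a_0 = 22: 22/1
a_1 = 15: 331/15
a_2 = 1: 353/16

353/16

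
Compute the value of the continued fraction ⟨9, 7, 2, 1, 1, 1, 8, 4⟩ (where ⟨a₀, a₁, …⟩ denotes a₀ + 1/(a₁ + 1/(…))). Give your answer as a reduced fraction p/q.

19139/2095

a_0 = 9: 9/1
a_1 = 7: 64/7
a_2 = 2: 137/15
a_3 = 1: 201/22
a_4 = 1: 338/37
a_5 = 1: 539/59
a_6 = 8: 4650/509
a_7 = 4: 19139/2095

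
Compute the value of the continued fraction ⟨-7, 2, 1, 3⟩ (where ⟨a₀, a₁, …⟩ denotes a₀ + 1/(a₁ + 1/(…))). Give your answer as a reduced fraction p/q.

-73/11

a_0 = -7: -7/1
a_1 = 2: -13/2
a_2 = 1: -20/3
a_3 = 3: -73/11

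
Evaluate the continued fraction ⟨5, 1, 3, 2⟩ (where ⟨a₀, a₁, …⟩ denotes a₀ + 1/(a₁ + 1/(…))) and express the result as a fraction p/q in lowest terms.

52/9

Use the convergent recurrence hₖ = aₖ·hₖ₋₁ + hₖ₋₂ (and likewise for the denominators kₖ):
a_0 = 5: 5/1
a_1 = 1: 6/1
a_2 = 3: 23/4
a_3 = 2: 52/9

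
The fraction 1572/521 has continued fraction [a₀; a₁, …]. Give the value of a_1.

57

1572 = 3·521 + 9, so a_0 = 3
521 = 57·9 + 8, so a_1 = 57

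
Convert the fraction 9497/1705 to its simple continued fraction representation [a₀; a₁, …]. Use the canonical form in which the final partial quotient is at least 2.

9497 = 5·1705 + 972, so a_0 = 5
1705 = 1·972 + 733, so a_1 = 1
972 = 1·733 + 239, so a_2 = 1
733 = 3·239 + 16, so a_3 = 3
239 = 14·16 + 15, so a_4 = 14
16 = 1·15 + 1, so a_5 = 1
15 = 15·1 + 0, so a_6 = 15

[5; 1, 1, 3, 14, 1, 15]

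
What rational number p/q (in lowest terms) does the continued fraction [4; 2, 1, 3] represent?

Starting at the tail and folding back:
Start with 3.
1 + 1/(3/1) = 1 + 1/3 = 4/3
2 + 1/(4/3) = 2 + 3/4 = 11/4
4 + 1/(11/4) = 4 + 4/11 = 48/11

48/11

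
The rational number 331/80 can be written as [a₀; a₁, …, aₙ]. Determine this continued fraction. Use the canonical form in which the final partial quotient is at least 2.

[4; 7, 3, 1, 2]

331 = 4·80 + 11, so a_0 = 4
80 = 7·11 + 3, so a_1 = 7
11 = 3·3 + 2, so a_2 = 3
3 = 1·2 + 1, so a_3 = 1
2 = 2·1 + 0, so a_4 = 2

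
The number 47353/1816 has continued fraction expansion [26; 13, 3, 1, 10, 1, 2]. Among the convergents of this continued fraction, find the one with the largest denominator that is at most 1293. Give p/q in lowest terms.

a_0 = 26: 26/1  (≤ bound)
a_1 = 13: 339/13  (≤ bound)
a_2 = 3: 1043/40  (≤ bound)
a_3 = 1: 1382/53  (≤ bound)
a_4 = 10: 14863/570  (≤ bound)
a_5 = 1: 16245/623  (≤ bound)
a_6 = 2: 47353/1816  (> 1293, stop)

16245/623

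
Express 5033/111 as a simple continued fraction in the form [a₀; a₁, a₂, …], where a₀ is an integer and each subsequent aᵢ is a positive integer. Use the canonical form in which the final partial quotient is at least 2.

[45; 2, 1, 11, 1, 2]

Repeatedly divide and take the remainder:
5033 = 45·111 + 38, so a_0 = 45
111 = 2·38 + 35, so a_1 = 2
38 = 1·35 + 3, so a_2 = 1
35 = 11·3 + 2, so a_3 = 11
3 = 1·2 + 1, so a_4 = 1
2 = 2·1 + 0, so a_5 = 2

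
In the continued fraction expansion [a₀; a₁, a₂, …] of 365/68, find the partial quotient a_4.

1

Run the Euclidean algorithm, recording each quotient:
365 = 5·68 + 25, so a_0 = 5
68 = 2·25 + 18, so a_1 = 2
25 = 1·18 + 7, so a_2 = 1
18 = 2·7 + 4, so a_3 = 2
7 = 1·4 + 3, so a_4 = 1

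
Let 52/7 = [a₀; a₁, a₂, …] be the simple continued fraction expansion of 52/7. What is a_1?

52 ÷ 7 → quotient 7, remainder 3
7 ÷ 3 → quotient 2, remainder 1

2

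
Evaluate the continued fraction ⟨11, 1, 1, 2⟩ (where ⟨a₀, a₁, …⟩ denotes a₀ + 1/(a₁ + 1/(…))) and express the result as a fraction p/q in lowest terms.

58/5

Start with 2.
1 + 1/(2/1) = 1 + 1/2 = 3/2
1 + 1/(3/2) = 1 + 2/3 = 5/3
11 + 1/(5/3) = 11 + 3/5 = 58/5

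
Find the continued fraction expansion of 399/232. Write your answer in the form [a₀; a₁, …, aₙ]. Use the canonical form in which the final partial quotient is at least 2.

[1; 1, 2, 1, 1, 3, 9]

Repeatedly divide and take the remainder:
399 = 1·232 + 167, so a_0 = 1
232 = 1·167 + 65, so a_1 = 1
167 = 2·65 + 37, so a_2 = 2
65 = 1·37 + 28, so a_3 = 1
37 = 1·28 + 9, so a_4 = 1
28 = 3·9 + 1, so a_5 = 3
9 = 9·1 + 0, so a_6 = 9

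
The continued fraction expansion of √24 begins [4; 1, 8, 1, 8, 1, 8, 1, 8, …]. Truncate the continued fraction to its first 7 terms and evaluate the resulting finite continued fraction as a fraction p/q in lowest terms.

Compute successive convergents:
a_0 = 4: 4/1
a_1 = 1: 5/1
a_2 = 8: 44/9
a_3 = 1: 49/10
a_4 = 8: 436/89
a_5 = 1: 485/99
a_6 = 8: 4316/881

4316/881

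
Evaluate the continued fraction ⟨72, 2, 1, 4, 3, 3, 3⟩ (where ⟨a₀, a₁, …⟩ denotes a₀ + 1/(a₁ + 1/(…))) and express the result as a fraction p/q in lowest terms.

a_0 = 72: 72/1
a_1 = 2: 145/2
a_2 = 1: 217/3
a_3 = 4: 1013/14
a_4 = 3: 3256/45
a_5 = 3: 10781/149
a_6 = 3: 35599/492

35599/492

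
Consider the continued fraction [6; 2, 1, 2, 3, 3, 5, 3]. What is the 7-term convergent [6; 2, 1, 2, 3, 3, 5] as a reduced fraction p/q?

3007/472

Build up convergents one term at a time:
a_0 = 6: 6/1
a_1 = 2: 13/2
a_2 = 1: 19/3
a_3 = 2: 51/8
a_4 = 3: 172/27
a_5 = 3: 567/89
a_6 = 5: 3007/472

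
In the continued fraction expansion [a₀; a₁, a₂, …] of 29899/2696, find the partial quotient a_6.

3

Repeatedly divide and take the remainder:
29899 ÷ 2696 → quotient 11, remainder 243
2696 ÷ 243 → quotient 11, remainder 23
243 ÷ 23 → quotient 10, remainder 13
23 ÷ 13 → quotient 1, remainder 10
13 ÷ 10 → quotient 1, remainder 3
10 ÷ 3 → quotient 3, remainder 1
3 ÷ 1 → quotient 3, remainder 0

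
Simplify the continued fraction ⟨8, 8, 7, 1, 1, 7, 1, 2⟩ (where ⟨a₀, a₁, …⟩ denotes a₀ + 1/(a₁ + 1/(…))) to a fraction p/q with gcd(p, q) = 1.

24377/3001

Work from the innermost term outward:
Start with 2.
1 + 1/(2/1) = 1 + 1/2 = 3/2
7 + 1/(3/2) = 7 + 2/3 = 23/3
1 + 1/(23/3) = 1 + 3/23 = 26/23
1 + 1/(26/23) = 1 + 23/26 = 49/26
7 + 1/(49/26) = 7 + 26/49 = 369/49
8 + 1/(369/49) = 8 + 49/369 = 3001/369
8 + 1/(3001/369) = 8 + 369/3001 = 24377/3001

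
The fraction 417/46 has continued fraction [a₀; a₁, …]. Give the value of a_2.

Run the Euclidean algorithm, recording each quotient:
⌊417/46⌋ = 9, remainder 3
⌊46/3⌋ = 15, remainder 1
⌊3/1⌋ = 3, remainder 0

3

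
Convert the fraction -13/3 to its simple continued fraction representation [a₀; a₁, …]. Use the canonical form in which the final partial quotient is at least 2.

[-5; 1, 2]

-13 ÷ 3 → quotient -5, remainder 2
3 ÷ 2 → quotient 1, remainder 1
2 ÷ 1 → quotient 2, remainder 0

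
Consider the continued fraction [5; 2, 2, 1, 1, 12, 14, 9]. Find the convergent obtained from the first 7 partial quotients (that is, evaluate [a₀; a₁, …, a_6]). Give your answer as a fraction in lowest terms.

11517/2126

Compute successive convergents:
a_0 = 5: 5/1
a_1 = 2: 11/2
a_2 = 2: 27/5
a_3 = 1: 38/7
a_4 = 1: 65/12
a_5 = 12: 818/151
a_6 = 14: 11517/2126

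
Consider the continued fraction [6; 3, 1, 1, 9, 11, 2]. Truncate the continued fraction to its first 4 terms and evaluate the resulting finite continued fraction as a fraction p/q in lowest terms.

Start with 1.
1 + 1/(1/1) = 1 + 1/1 = 2/1
3 + 1/(2/1) = 3 + 1/2 = 7/2
6 + 1/(7/2) = 6 + 2/7 = 44/7

44/7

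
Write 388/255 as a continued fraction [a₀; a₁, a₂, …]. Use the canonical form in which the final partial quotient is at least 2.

388 = 1·255 + 133, so a_0 = 1
255 = 1·133 + 122, so a_1 = 1
133 = 1·122 + 11, so a_2 = 1
122 = 11·11 + 1, so a_3 = 11
11 = 11·1 + 0, so a_4 = 11

[1; 1, 1, 11, 11]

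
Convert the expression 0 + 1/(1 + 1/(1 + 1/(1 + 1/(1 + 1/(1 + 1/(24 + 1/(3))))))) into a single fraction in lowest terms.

a_0 = 0: 0/1
a_1 = 1: 1/1
a_2 = 1: 1/2
a_3 = 1: 2/3
a_4 = 1: 3/5
a_5 = 1: 5/8
a_6 = 24: 123/197
a_7 = 3: 374/599

374/599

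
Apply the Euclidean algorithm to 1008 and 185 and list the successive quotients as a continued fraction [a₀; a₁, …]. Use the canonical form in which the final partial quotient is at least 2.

[5; 2, 4, 2, 1, 2, 2]

⌊1008/185⌋ = 5, remainder 83
⌊185/83⌋ = 2, remainder 19
⌊83/19⌋ = 4, remainder 7
⌊19/7⌋ = 2, remainder 5
⌊7/5⌋ = 1, remainder 2
⌊5/2⌋ = 2, remainder 1
⌊2/1⌋ = 2, remainder 0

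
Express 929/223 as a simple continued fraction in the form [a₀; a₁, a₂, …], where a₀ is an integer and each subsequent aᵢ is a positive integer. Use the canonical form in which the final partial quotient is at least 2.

929 ÷ 223 → quotient 4, remainder 37
223 ÷ 37 → quotient 6, remainder 1
37 ÷ 1 → quotient 37, remainder 0

[4; 6, 37]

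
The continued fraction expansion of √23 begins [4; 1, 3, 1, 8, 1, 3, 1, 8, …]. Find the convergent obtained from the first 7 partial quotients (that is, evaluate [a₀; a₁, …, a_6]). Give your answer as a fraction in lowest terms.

Build up convergents one term at a time:
a_0 = 4: 4/1
a_1 = 1: 5/1
a_2 = 3: 19/4
a_3 = 1: 24/5
a_4 = 8: 211/44
a_5 = 1: 235/49
a_6 = 3: 916/191

916/191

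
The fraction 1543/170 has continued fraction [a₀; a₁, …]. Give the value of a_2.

13

Apply division with remainder until the remainder is 0:
1543 = 9·170 + 13, so a_0 = 9
170 = 13·13 + 1, so a_1 = 13
13 = 13·1 + 0, so a_2 = 13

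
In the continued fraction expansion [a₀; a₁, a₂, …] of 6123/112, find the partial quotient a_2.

2

Repeatedly divide and take the remainder:
⌊6123/112⌋ = 54, remainder 75
⌊112/75⌋ = 1, remainder 37
⌊75/37⌋ = 2, remainder 1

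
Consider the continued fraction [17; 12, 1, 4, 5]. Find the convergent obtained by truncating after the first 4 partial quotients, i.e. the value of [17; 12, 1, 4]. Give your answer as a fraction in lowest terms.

1093/64

Starting at the tail and folding back:
Start with 4.
1 + 1/(4/1) = 1 + 1/4 = 5/4
12 + 1/(5/4) = 12 + 4/5 = 64/5
17 + 1/(64/5) = 17 + 5/64 = 1093/64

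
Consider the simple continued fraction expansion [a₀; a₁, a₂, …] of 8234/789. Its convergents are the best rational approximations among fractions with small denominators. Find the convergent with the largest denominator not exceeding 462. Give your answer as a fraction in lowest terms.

2609/250

List convergents until the denominator exceeds the bound:
a_0 = 10: 10/1  (≤ bound)
a_1 = 2: 21/2  (≤ bound)
a_2 = 3: 73/7  (≤ bound)
a_3 = 2: 167/16  (≤ bound)
a_4 = 2: 407/39  (≤ bound)
a_5 = 6: 2609/250  (≤ bound)
a_6 = 3: 8234/789  (> 462, stop)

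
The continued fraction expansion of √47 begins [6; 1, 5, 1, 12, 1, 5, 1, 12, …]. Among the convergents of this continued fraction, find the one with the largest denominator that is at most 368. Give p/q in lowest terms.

665/97

a_0 = 6: 6/1  (≤ bound)
a_1 = 1: 7/1  (≤ bound)
a_2 = 5: 41/6  (≤ bound)
a_3 = 1: 48/7  (≤ bound)
a_4 = 12: 617/90  (≤ bound)
a_5 = 1: 665/97  (≤ bound)
a_6 = 5: 3942/575  (> 368, stop)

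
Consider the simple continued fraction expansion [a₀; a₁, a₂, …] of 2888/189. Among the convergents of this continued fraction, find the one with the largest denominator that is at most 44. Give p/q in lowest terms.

382/25

a_0 = 15: 15/1  (≤ bound)
a_1 = 3: 46/3  (≤ bound)
a_2 = 1: 61/4  (≤ bound)
a_3 = 1: 107/7  (≤ bound)
a_4 = 3: 382/25  (≤ bound)
a_5 = 3: 1253/82  (> 44, stop)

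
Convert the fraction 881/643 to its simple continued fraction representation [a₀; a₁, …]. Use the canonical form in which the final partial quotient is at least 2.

[1; 2, 1, 2, 2, 1, 5, 4]

881 ÷ 643 → quotient 1, remainder 238
643 ÷ 238 → quotient 2, remainder 167
238 ÷ 167 → quotient 1, remainder 71
167 ÷ 71 → quotient 2, remainder 25
71 ÷ 25 → quotient 2, remainder 21
25 ÷ 21 → quotient 1, remainder 4
21 ÷ 4 → quotient 5, remainder 1
4 ÷ 1 → quotient 4, remainder 0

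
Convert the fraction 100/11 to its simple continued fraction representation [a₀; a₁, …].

Apply division with remainder until the remainder is 0:
⌊100/11⌋ = 9, remainder 1
⌊11/1⌋ = 11, remainder 0

[9; 11]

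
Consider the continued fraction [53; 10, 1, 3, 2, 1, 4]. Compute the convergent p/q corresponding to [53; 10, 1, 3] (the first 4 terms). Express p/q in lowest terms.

Start with 3.
1 + 1/(3/1) = 1 + 1/3 = 4/3
10 + 1/(4/3) = 10 + 3/4 = 43/4
53 + 1/(43/4) = 53 + 4/43 = 2283/43

2283/43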